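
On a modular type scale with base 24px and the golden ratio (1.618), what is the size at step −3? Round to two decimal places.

Each step on a modular scale multiplies by the ratio, so the size n steps from the base is base × ratioⁿ.
24.0 ÷ 1.618³ = 24.0 ÷ 4.23580 ≈ 5.67

5.67px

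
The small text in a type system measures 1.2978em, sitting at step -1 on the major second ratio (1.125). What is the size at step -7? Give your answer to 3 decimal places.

1.2978 ÷ 1.125⁶ = 1.2978 ÷ 2.02729 ≈ 0.640

0.640em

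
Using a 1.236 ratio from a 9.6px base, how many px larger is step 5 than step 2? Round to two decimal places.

Step 2: 9.6 × 1.236² = 14.6659px
Step 5: 9.6 × 1.236⁵ = 27.6926px
Difference: 27.6926 − 14.6659 = 13.0267px

13.03px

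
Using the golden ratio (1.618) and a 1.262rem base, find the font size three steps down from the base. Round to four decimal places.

0.2979rem

1.262 ÷ 1.618³ = 1.262 ÷ 4.23580 ≈ 0.2979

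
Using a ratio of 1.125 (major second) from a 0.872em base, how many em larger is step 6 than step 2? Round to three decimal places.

Step 2: 0.872 × 1.125² = 1.10363em
Step 6: 0.872 × 1.125⁶ = 1.76779em
Difference: 1.76779 − 1.10363 = 0.66416em

0.664em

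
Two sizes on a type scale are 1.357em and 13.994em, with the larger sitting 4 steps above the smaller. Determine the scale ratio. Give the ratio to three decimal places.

1.792

The ratio satisfies 1.357 × r⁴ = 13.994, so r = (13.994 / 1.357)^(1/4).
r = 10.3125^(1/4) ≈ 1.7920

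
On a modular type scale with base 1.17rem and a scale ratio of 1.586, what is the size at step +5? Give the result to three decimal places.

Each step on a modular scale multiplies by the ratio, so the size n steps from the base is base × ratioⁿ.
1.17 × 1.586⁵ = 1.17 × 10.03497 ≈ 11.741

11.741rem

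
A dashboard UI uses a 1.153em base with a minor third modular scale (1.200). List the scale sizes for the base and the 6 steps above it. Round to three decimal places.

Step 0: 1.153em
Step 1: 1.153 × 1.200 = 1.384
Step 2: 1.153 × 1.200² = 1.660
Step 3: 1.153 × 1.200³ = 1.992
Step 4: 1.153 × 1.200⁴ = 2.391
Step 5: 1.153 × 1.200⁵ = 2.869
Step 6: 1.153 × 1.200⁶ = 3.443

1.153em, 1.384em, 1.660em, 1.992em, 2.391em, 2.869em, 3.443em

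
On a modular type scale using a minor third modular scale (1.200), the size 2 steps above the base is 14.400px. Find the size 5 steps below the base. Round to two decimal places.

The gap is -5 − (2) = -7 steps, so the factor is 1.200^-7.
14.400 ÷ 1.200⁷ = 14.400 ÷ 3.58318 ≈ 4.019

4.02px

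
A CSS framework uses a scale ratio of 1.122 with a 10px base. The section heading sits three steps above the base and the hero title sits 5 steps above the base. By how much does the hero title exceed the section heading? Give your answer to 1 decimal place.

3.7px

Step 3: 10.0 × 1.122³ = 14.125px
Step 5: 10.0 × 1.122⁵ = 17.781px
Difference: 17.781 − 14.125 = 3.656px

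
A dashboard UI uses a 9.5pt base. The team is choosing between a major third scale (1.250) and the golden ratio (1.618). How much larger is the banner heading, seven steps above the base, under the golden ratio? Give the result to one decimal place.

Major third: 9.5 × 1.250⁷ = 45.300pt
Golden ratio: 9.5 × 1.618⁷ = 275.787pt
Difference: 275.787 − 45.300 = 230.487pt

230.5pt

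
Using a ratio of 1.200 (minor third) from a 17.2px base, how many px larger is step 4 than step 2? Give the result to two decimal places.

10.90px

Step 2: 17.2 × 1.200² = 24.7680px
Step 4: 17.2 × 1.200⁴ = 35.6659px
Difference: 35.6659 − 24.7680 = 10.8979px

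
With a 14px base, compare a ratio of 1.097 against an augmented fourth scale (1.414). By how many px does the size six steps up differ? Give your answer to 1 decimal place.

At 1.097: 14.0 × 1.097⁶ = 24.399px
Augmented fourth: 14.0 × 1.414⁶ = 111.899px
Difference: 111.899 − 24.399 = 87.500px

87.5px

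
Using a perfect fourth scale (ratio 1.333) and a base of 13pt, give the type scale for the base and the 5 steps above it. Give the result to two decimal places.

13.00pt, 17.33pt, 23.10pt, 30.79pt, 41.05pt, 54.71pt

Step 0: 13pt
Step 1: 13.0 × 1.333 = 17.33
Step 2: 13.0 × 1.333² = 23.10
Step 3: 13.0 × 1.333³ = 30.79
Step 4: 13.0 × 1.333⁴ = 41.05
Step 5: 13.0 × 1.333⁵ = 54.71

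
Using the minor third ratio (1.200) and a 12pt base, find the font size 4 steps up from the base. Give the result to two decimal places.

12.0 × 1.200⁴ = 12.0 × 2.07360 ≈ 24.88

24.88pt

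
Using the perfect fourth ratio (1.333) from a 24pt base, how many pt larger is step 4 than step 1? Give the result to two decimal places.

Step 1: 24.0 × 1.333 = 31.9920pt
Step 4: 24.0 × 1.333⁴ = 75.7760pt
Difference: 75.7760 − 31.9920 = 43.7840pt

43.78pt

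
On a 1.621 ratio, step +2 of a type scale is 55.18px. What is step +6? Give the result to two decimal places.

Moving from step +2 to step +6 is 4 steps up, so multiply by r⁴.
55.18 × 1.621⁴ = 55.18 × 6.90450 ≈ 380.990

380.99px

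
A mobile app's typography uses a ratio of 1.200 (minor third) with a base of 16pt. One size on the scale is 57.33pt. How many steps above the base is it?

1.200ⁿ = 57.33 / 16 = 3.5831
n = ln(3.5831) / ln(1.200) = 1.2762 / 0.1823 ≈ 7.00

7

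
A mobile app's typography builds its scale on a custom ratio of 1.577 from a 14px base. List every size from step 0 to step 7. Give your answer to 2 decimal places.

14.00px, 22.08px, 34.82px, 54.91px, 86.59px, 136.55px, 215.34px, 339.59px

Step 0: 14px
Step 1: 14.0 × 1.577 = 22.08
Step 2: 14.0 × 1.577² = 34.82
Step 3: 14.0 × 1.577³ = 54.91
Step 4: 14.0 × 1.577⁴ = 86.59
Step 5: 14.0 × 1.577⁵ = 136.55
Step 6: 14.0 × 1.577⁶ = 215.34
Step 7: 14.0 × 1.577⁷ = 339.59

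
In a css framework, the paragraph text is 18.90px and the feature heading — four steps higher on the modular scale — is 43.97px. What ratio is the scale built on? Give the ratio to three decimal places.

1.235

r⁴ = 43.97 / 18.90, so r = (43.97/18.90)^(1/4).
r = 2.3265^(1/4) ≈ 1.2350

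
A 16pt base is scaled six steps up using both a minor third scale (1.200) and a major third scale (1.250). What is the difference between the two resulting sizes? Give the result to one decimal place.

Minor third: 16.0 × 1.200⁶ = 47.776pt
Major third: 16.0 × 1.250⁶ = 61.035pt
Difference: 61.035 − 47.776 = 13.259pt

13.3pt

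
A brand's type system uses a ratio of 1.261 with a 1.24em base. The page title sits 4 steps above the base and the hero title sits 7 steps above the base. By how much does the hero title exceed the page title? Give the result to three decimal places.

3.151em

Step 4: 1.24 × 1.261⁴ = 3.13532em
Step 7: 1.24 × 1.261⁷ = 6.28677em
Difference: 6.28677 − 3.13532 = 3.15145em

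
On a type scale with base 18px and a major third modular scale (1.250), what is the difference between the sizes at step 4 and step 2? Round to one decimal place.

15.8px

Step 2: 18.0 × 1.250² = 28.125px
Step 4: 18.0 × 1.250⁴ = 43.945px
Difference: 43.945 − 28.125 = 15.820px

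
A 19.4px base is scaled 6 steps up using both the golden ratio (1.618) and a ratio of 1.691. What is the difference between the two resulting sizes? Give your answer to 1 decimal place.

Golden ratio: 19.4 × 1.618⁶ = 348.075px
At 1.691: 19.4 × 1.691⁶ = 453.590px
Difference: 453.590 − 348.075 = 105.515px

105.5px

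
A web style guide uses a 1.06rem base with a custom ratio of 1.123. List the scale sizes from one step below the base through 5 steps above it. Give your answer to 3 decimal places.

0.944rem, 1.060rem, 1.190rem, 1.337rem, 1.501rem, 1.686rem, 1.893rem

Step -1: 1.06 ÷ 1.123 = 0.944
Step 0: 1.06rem
Step 1: 1.06 × 1.123 = 1.190
Step 2: 1.06 × 1.123² = 1.337
Step 3: 1.06 × 1.123³ = 1.501
Step 4: 1.06 × 1.123⁴ = 1.686
Step 5: 1.06 × 1.123⁵ = 1.893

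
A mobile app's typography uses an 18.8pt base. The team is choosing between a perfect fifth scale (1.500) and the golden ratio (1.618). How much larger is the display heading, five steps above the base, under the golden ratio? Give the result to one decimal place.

Perfect fifth: 18.8 × 1.500⁵ = 142.763pt
Golden ratio: 18.8 × 1.618⁵ = 208.473pt
Difference: 208.473 − 142.763 = 65.710pt

65.7pt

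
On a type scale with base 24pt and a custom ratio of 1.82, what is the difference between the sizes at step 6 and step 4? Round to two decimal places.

608.92pt

Step 4: 24.0 × 1.82⁴ = 263.3279pt
Step 6: 24.0 × 1.82⁶ = 872.2472pt
Difference: 872.2472 − 263.3279 = 608.9193pt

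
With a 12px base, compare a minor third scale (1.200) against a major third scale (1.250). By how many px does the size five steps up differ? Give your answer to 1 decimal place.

6.8px

Minor third: 12.0 × 1.200⁵ = 29.860px
Major third: 12.0 × 1.250⁵ = 36.621px
Difference: 36.621 − 29.860 = 6.761px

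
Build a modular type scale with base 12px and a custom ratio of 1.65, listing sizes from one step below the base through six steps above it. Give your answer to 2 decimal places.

Step -1: 12.0 ÷ 1.65 = 7.27
Step 0: 12px
Step 1: 12.0 × 1.65 = 19.80
Step 2: 12.0 × 1.65² = 32.67
Step 3: 12.0 × 1.65³ = 53.91
Step 4: 12.0 × 1.65⁴ = 88.94
Step 5: 12.0 × 1.65⁵ = 146.76
Step 6: 12.0 × 1.65⁶ = 242.15

7.27px, 12.00px, 19.80px, 32.67px, 53.91px, 88.94px, 146.76px, 242.15px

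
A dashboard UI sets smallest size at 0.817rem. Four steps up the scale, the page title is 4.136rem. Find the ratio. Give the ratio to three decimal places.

1.500

r⁴ = 4.136 / 0.817, so r = (4.136/0.817)^(1/4).
r = 5.0624^(1/4) ≈ 1.5000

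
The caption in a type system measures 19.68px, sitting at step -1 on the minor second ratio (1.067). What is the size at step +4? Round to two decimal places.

27.22px

Moving from step -1 to step +4 is 5 steps up, so multiply by r⁵.
19.68 × 1.067⁵ = 19.68 × 1.38300 ≈ 27.217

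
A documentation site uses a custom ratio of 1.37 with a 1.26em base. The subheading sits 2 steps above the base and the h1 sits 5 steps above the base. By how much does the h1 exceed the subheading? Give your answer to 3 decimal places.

3.716em

Step 2: 1.26 × 1.37² = 2.36489em
Step 5: 1.26 × 1.37⁵ = 6.08098em
Difference: 6.08098 − 2.36489 = 3.71609em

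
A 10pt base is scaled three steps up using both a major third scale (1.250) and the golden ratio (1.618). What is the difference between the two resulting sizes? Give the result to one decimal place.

Major third: 10.0 × 1.250³ = 19.531pt
Golden ratio: 10.0 × 1.618³ = 42.358pt
Difference: 42.358 − 19.531 = 22.827pt

22.8pt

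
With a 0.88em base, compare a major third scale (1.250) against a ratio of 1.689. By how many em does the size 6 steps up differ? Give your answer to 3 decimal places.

Major third: 0.88 × 1.250⁶ = 3.35693em
At 1.689: 0.88 × 1.689⁶ = 20.42963em
Difference: 20.42963 − 3.35693 = 17.07270em

17.073em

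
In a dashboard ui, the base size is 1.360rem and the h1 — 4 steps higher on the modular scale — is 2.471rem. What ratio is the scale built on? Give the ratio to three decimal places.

r⁴ = 2.471 / 1.360, so r = (2.471/1.360)^(1/4).
r = 1.8169^(1/4) ≈ 1.1610

1.161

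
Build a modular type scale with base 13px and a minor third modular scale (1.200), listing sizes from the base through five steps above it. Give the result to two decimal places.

13.00px, 15.60px, 18.72px, 22.46px, 26.96px, 32.35px

Step 0: 13px
Step 1: 13.0 × 1.200 = 15.60
Step 2: 13.0 × 1.200² = 18.72
Step 3: 13.0 × 1.200³ = 22.46
Step 4: 13.0 × 1.200⁴ = 26.96
Step 5: 13.0 × 1.200⁵ = 32.35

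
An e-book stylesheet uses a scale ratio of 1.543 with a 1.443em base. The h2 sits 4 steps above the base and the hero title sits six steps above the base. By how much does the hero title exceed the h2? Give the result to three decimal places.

11.295em

Step 4: 1.443 × 1.543⁴ = 8.17956em
Step 6: 1.443 × 1.543⁶ = 19.47430em
Difference: 19.47430 − 8.17956 = 11.29474em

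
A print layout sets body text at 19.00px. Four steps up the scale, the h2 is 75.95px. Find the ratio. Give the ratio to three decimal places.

1.414

r⁴ = 75.95 / 19.00, so r = (75.95/19.00)^(1/4).
r = 3.9974^(1/4) ≈ 1.4140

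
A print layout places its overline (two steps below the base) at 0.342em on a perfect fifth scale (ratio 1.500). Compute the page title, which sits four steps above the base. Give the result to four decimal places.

0.342 × 1.500⁶ = 0.342 × 11.39062 ≈ 3.8956

3.8956em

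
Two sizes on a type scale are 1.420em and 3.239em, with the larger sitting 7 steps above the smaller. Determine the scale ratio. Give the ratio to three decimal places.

r⁷ = 3.239 / 1.420, so r = (3.239/1.420)^(1/7).
r = 2.2810^(1/7) ≈ 1.1250

1.125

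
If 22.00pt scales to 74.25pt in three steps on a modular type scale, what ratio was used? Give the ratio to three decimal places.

1.500

The ratio satisfies 22.00 × r³ = 74.25, so r = (74.25 / 22.00)^(1/3).
r = 3.3750^(1/3) ≈ 1.5000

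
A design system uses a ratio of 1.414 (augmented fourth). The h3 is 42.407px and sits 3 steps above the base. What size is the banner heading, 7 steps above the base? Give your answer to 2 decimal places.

42.407 × 1.414⁴ = 42.407 × 3.99758 ≈ 169.526

169.53px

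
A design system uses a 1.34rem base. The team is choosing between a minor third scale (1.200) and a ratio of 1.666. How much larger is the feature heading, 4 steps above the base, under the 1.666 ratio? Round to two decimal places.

Minor third: 1.34 × 1.200⁴ = 2.7786rem
At 1.666: 1.34 × 1.666⁴ = 10.3230rem
Difference: 10.3230 − 2.7786 = 7.5444rem

7.54rem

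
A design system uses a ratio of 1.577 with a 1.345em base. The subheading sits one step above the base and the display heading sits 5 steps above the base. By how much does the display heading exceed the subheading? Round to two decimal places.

Step 1: 1.345 × 1.577 = 2.1211em
Step 5: 1.345 × 1.577⁵ = 13.1184em
Difference: 13.1184 − 2.1211 = 10.9973em

11.00em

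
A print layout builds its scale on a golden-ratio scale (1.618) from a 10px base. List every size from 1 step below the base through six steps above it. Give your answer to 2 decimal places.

Step -1: 10.0 ÷ 1.618 = 6.18
Step 0: 10px
Step 1: 10.0 × 1.618 = 16.18
Step 2: 10.0 × 1.618² = 26.18
Step 3: 10.0 × 1.618³ = 42.36
Step 4: 10.0 × 1.618⁴ = 68.54
Step 5: 10.0 × 1.618⁵ = 110.89
Step 6: 10.0 × 1.618⁶ = 179.42

6.18px, 10.00px, 16.18px, 26.18px, 42.36px, 68.54px, 110.89px, 179.42px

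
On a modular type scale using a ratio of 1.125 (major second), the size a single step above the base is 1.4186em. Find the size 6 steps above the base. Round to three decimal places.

Moving from step +1 to step +6 is 5 steps up, so multiply by r⁵.
1.4186 × 1.125⁵ = 1.4186 × 1.80203 ≈ 2.556

2.556em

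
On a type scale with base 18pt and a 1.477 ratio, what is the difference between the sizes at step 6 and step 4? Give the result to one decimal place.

Step 4: 18.0 × 1.477⁴ = 85.663pt
Step 6: 18.0 × 1.477⁶ = 186.877pt
Difference: 186.877 − 85.663 = 101.214pt

101.2pt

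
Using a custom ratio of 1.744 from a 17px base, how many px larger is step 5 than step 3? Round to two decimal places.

184.10px

Step 3: 17.0 × 1.744³ = 90.1755px
Step 5: 17.0 × 1.744⁵ = 274.2719px
Difference: 274.2719 − 90.1755 = 184.0964px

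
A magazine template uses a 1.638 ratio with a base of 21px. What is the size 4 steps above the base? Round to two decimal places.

151.17px

21.0 × 1.638⁴ = 21.0 × 7.19873 ≈ 151.17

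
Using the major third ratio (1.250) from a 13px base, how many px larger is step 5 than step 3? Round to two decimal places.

14.28px

Step 3: 13.0 × 1.250³ = 25.3906px
Step 5: 13.0 × 1.250⁵ = 39.6729px
Difference: 39.6729 − 25.3906 = 14.2823px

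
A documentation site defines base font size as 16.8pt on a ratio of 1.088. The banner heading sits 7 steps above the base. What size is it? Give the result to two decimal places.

16.8 × 1.088⁷ = 16.8 × 1.80469 ≈ 30.32

30.32pt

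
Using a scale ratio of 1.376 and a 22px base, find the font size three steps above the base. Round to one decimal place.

57.3px

22.0 × 1.376³ = 22.0 × 2.60529 ≈ 57.32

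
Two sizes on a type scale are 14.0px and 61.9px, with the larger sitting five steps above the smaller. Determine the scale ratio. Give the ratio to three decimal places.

The ratio satisfies 14.0 × r⁵ = 61.9, so r = (61.9 / 14.0)^(1/5).
r = 4.4214^(1/5) ≈ 1.3462

1.346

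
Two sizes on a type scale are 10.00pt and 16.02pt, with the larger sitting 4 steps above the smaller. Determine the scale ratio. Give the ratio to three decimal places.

1.125

r⁴ = 16.02 / 10.00, so r = (16.02/10.00)^(1/4).
r = 1.6020^(1/4) ≈ 1.1250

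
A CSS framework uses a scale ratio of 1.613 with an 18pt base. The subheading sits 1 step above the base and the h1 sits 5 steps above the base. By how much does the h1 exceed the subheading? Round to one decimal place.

167.5pt

Step 1: 18.0 × 1.613 = 29.034pt
Step 5: 18.0 × 1.613⁵ = 196.537pt
Difference: 196.537 − 29.034 = 167.503pt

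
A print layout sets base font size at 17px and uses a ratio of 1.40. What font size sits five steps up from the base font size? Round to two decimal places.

17.0 × 1.40⁵ = 17.0 × 5.37824 ≈ 91.43

91.43px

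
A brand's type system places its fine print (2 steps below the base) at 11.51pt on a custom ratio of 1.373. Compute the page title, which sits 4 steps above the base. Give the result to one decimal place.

Moving from step -2 to step +4 is 6 steps up, so multiply by r⁶.
11.51 × 1.373⁶ = 11.51 × 6.69920 ≈ 77.108

77.1pt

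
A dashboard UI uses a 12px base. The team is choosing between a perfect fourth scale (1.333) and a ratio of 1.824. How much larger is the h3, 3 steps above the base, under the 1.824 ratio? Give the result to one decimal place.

Perfect fourth: 12.0 × 1.333³ = 28.423px
At 1.824: 12.0 × 1.824³ = 72.821px
Difference: 72.821 − 28.423 = 44.398px

44.4px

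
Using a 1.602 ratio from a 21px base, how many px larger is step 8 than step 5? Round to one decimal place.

689.4px

Step 5: 21.0 × 1.602⁵ = 221.581px
Step 8: 21.0 × 1.602⁸ = 911.002px
Difference: 911.002 − 221.581 = 689.421px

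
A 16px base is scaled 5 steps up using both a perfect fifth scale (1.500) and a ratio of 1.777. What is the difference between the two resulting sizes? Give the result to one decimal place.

Perfect fifth: 16.0 × 1.500⁵ = 121.500px
At 1.777: 16.0 × 1.777⁵ = 283.503px
Difference: 283.503 − 121.500 = 162.003px

162.0px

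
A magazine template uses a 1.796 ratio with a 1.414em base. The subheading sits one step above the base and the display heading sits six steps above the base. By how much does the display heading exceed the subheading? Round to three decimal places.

Step 1: 1.414 × 1.796 = 2.53954em
Step 6: 1.414 × 1.796⁶ = 47.45559em
Difference: 47.45559 − 2.53954 = 44.91605em

44.916em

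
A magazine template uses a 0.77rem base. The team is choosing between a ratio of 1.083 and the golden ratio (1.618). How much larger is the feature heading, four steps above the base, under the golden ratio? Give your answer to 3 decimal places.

4.218rem

At 1.083: 0.77 × 1.083⁴ = 1.05926rem
Golden ratio: 0.77 × 1.618⁴ = 5.27722rem
Difference: 5.27722 − 1.05926 = 4.21796rem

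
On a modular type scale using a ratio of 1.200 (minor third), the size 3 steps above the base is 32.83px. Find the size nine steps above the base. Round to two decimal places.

98.03px

32.83 × 1.200⁶ = 32.83 × 2.98598 ≈ 98.030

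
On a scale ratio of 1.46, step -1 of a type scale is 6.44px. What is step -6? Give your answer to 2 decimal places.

6.44 ÷ 1.46⁵ = 6.44 ÷ 6.63383 ≈ 0.971

0.97px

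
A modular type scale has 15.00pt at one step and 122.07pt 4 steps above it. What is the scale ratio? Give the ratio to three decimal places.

1.689

The ratio satisfies 15.00 × r⁴ = 122.07, so r = (122.07 / 15.00)^(1/4).
r = 8.1380^(1/4) ≈ 1.6890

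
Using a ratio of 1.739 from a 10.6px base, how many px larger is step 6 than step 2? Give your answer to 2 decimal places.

Step 2: 10.6 × 1.739² = 32.0557px
Step 6: 10.6 × 1.739⁶ = 293.1591px
Difference: 293.1591 − 32.0557 = 261.1034px

261.10px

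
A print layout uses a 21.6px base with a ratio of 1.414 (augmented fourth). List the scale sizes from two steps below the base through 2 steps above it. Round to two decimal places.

Step -2: 21.6 ÷ 1.414² = 10.80
Step -1: 21.6 ÷ 1.414 = 15.28
Step 0: 21.6px
Step 1: 21.6 × 1.414 = 30.54
Step 2: 21.6 × 1.414² = 43.19

10.80px, 15.28px, 21.60px, 30.54px, 43.19px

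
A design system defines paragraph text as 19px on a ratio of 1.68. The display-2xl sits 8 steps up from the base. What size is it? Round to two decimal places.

1205.67px

19.0 × 1.68⁸ = 19.0 × 63.45623 ≈ 1205.67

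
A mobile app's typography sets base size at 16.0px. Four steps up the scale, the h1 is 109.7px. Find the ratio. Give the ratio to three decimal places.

The ratio satisfies 16.0 × r⁴ = 109.7, so r = (109.7 / 16.0)^(1/4).
r = 6.8563^(1/4) ≈ 1.6182

1.618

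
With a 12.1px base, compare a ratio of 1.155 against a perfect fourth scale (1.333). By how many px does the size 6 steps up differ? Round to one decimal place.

39.2px

At 1.155: 12.1 × 1.155⁶ = 28.726px
Perfect fourth: 12.1 × 1.333⁶ = 67.884px
Difference: 67.884 − 28.726 = 39.158px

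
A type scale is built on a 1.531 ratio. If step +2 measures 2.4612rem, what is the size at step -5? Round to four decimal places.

0.1248rem

2.4612 ÷ 1.531⁷ = 2.4612 ÷ 19.71634 ≈ 0.1248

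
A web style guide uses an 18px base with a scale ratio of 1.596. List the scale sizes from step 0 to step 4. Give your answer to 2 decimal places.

18.00px, 28.73px, 45.85px, 73.18px, 116.79px

Step 0: 18px
Step 1: 18.0 × 1.596 = 28.73
Step 2: 18.0 × 1.596² = 45.85
Step 3: 18.0 × 1.596³ = 73.18
Step 4: 18.0 × 1.596⁴ = 116.79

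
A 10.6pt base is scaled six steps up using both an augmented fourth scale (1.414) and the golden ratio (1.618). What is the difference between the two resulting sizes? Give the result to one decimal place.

105.5pt

Augmented fourth: 10.6 × 1.414⁶ = 84.723pt
Golden ratio: 10.6 × 1.618⁶ = 190.185pt
Difference: 190.185 − 84.723 = 105.462pt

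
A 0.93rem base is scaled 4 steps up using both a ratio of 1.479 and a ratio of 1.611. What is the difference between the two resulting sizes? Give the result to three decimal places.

At 1.479: 0.93 × 1.479⁴ = 4.44996rem
At 1.611: 0.93 × 1.611⁴ = 6.26419rem
Difference: 6.26419 − 4.44996 = 1.81423rem

1.814rem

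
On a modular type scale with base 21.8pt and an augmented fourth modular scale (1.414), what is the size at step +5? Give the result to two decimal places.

123.23pt

Each step on a modular scale multiplies by the ratio, so the size n steps from the base is base × ratioⁿ.
21.8 × 1.414⁵ = 21.8 × 5.65258 ≈ 123.23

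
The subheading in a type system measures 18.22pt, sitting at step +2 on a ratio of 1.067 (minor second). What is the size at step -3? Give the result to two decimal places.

18.22 ÷ 1.067⁵ = 18.22 ÷ 1.38300 ≈ 13.174

13.17pt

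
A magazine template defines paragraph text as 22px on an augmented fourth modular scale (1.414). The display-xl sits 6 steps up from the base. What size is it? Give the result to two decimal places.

22.0 × 1.414⁶ = 22.0 × 7.99275 ≈ 175.84

175.84px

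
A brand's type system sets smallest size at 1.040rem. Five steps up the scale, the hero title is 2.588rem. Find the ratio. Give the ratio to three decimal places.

1.200

The ratio satisfies 1.040 × r⁵ = 2.588, so r = (2.588 / 1.040)^(1/5).
r = 2.4885^(1/5) ≈ 1.2000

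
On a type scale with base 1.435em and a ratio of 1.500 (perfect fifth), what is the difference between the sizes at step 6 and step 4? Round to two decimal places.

Step 4: 1.435 × 1.500⁴ = 7.2647em
Step 6: 1.435 × 1.500⁶ = 16.3455em
Difference: 16.3455 − 7.2647 = 9.0808em

9.08em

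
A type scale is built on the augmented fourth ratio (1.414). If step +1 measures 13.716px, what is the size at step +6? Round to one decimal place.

77.5px

The gap is 6 − (1) = 5 steps, so the factor is 1.414^5.
13.716 × 1.414⁵ = 13.716 × 5.65258 ≈ 77.531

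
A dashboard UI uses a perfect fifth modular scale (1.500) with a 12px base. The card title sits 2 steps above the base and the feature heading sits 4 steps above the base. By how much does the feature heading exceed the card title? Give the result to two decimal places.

33.75px

Step 2: 12.0 × 1.500² = 27.0000px
Step 4: 12.0 × 1.500⁴ = 60.7500px
Difference: 60.7500 − 27.0000 = 33.7500px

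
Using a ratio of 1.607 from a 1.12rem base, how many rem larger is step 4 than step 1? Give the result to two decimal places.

Step 1: 1.12 × 1.607 = 1.7998rem
Step 4: 1.12 × 1.607⁴ = 7.4693rem
Difference: 7.4693 − 1.7998 = 5.6695rem

5.67rem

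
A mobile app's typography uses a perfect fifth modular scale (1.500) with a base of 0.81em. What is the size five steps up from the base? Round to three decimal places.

6.151em

Each step on a modular scale multiplies by the ratio, so the size n steps from the base is base × ratioⁿ.
0.81 × 1.500⁵ = 0.81 × 7.59375 ≈ 6.151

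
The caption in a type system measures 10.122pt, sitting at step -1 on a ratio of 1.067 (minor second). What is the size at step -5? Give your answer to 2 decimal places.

7.81pt

Moving from step -1 to step -5 is 4 steps down, so divide by r⁴.
10.122 ÷ 1.067⁴ = 10.122 ÷ 1.29616 ≈ 7.809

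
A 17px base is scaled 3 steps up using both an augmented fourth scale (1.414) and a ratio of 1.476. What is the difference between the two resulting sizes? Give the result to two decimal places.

Augmented fourth: 17.0 × 1.414³ = 48.0615px
At 1.476: 17.0 × 1.476³ = 54.6648px
Difference: 54.6648 − 48.0615 = 6.6033px

6.60px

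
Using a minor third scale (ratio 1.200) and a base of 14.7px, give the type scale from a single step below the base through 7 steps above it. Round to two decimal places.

12.25px, 14.70px, 17.64px, 21.17px, 25.40px, 30.48px, 36.58px, 43.89px, 52.67px

Step -1: 14.7 ÷ 1.200 = 12.25
Step 0: 14.7px
Step 1: 14.7 × 1.200 = 17.64
Step 2: 14.7 × 1.200² = 21.17
Step 3: 14.7 × 1.200³ = 25.40
Step 4: 14.7 × 1.200⁴ = 30.48
Step 5: 14.7 × 1.200⁵ = 36.58
Step 6: 14.7 × 1.200⁶ = 43.89
Step 7: 14.7 × 1.200⁷ = 52.67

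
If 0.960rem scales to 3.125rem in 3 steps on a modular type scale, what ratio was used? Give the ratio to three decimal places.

r³ = 3.125 / 0.960, so r = (3.125/0.960)^(1/3).
r = 3.2552^(1/3) ≈ 1.4820

1.482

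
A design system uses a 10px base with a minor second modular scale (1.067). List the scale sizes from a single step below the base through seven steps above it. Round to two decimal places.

Step -1: 10.0 ÷ 1.067 = 9.37
Step 0: 10px
Step 1: 10.0 × 1.067 = 10.67
Step 2: 10.0 × 1.067² = 11.38
Step 3: 10.0 × 1.067³ = 12.15
Step 4: 10.0 × 1.067⁴ = 12.96
Step 5: 10.0 × 1.067⁵ = 13.83
Step 6: 10.0 × 1.067⁶ = 14.76
Step 7: 10.0 × 1.067⁷ = 15.75

9.37px, 10.00px, 10.67px, 11.38px, 12.15px, 12.96px, 13.83px, 14.76px, 15.75px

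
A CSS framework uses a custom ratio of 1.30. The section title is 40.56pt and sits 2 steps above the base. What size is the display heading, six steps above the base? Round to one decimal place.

115.8pt

40.56 × 1.30⁴ = 40.56 × 2.85610 ≈ 115.843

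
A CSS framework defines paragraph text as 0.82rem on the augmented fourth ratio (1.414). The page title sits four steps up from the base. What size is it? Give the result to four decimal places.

Every step multiplies by the scale ratio.
0.82 × 1.414⁴ = 0.82 × 3.99758 ≈ 3.2780

3.2780rem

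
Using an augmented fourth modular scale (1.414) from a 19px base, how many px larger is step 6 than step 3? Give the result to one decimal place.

Step 3: 19.0 × 1.414³ = 53.716px
Step 6: 19.0 × 1.414⁶ = 151.862px
Difference: 151.862 − 53.716 = 98.146px

98.1px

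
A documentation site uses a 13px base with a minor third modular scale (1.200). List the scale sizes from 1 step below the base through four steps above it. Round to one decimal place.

10.8px, 13.0px, 15.6px, 18.7px, 22.5px, 27.0px

Step -1: 13.0 ÷ 1.200 = 10.8
Step 0: 13px
Step 1: 13.0 × 1.200 = 15.6
Step 2: 13.0 × 1.200² = 18.7
Step 3: 13.0 × 1.200³ = 22.5
Step 4: 13.0 × 1.200⁴ = 27.0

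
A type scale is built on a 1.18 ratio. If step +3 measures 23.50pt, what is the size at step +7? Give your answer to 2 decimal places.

45.56pt

The gap is 7 − (3) = 4 steps, so the factor is 1.18^4.
23.50 × 1.18⁴ = 23.50 × 1.93878 ≈ 45.561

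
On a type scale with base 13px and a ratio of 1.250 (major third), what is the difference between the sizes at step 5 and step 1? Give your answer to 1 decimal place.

23.4px

Step 1: 13.0 × 1.250 = 16.250px
Step 5: 13.0 × 1.250⁵ = 39.673px
Difference: 39.673 − 16.250 = 23.423px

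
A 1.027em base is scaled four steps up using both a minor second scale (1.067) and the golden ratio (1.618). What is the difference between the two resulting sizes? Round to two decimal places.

5.71em

Minor second: 1.027 × 1.067⁴ = 1.3312em
Golden ratio: 1.027 × 1.618⁴ = 7.0386em
Difference: 7.0386 − 1.3312 = 5.7074em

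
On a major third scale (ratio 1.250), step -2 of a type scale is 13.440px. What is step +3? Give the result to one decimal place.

41.0px

13.440 × 1.250⁵ = 13.440 × 3.05176 ≈ 41.016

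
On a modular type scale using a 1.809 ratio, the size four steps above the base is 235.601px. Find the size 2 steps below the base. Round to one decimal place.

Moving from step +4 to step -2 is 6 steps down, so divide by r⁶.
235.601 ÷ 1.809⁶ = 235.601 ÷ 35.04543 ≈ 6.723

6.7px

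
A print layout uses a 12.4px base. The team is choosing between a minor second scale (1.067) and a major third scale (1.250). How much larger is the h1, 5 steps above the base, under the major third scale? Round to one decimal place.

Minor second: 12.4 × 1.067⁵ = 17.149px
Major third: 12.4 × 1.250⁵ = 37.842px
Difference: 37.842 − 17.149 = 20.693px

20.7px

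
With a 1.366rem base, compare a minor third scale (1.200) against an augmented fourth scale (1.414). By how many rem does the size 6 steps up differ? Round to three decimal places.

6.839rem

Minor third: 1.366 × 1.200⁶ = 4.07885rem
Augmented fourth: 1.366 × 1.414⁶ = 10.91810rem
Difference: 10.91810 − 4.07885 = 6.83925rem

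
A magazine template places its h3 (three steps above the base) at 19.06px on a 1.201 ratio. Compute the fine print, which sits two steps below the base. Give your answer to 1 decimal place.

7.6px

19.06 ÷ 1.201⁵ = 19.06 ÷ 2.49871 ≈ 7.628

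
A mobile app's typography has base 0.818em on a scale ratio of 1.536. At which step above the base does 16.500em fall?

1.536ⁿ = 16.500 / 0.818 = 20.1711
n = ln(20.1711) / ln(1.536) = 3.0043 / 0.4292 ≈ 7.00

7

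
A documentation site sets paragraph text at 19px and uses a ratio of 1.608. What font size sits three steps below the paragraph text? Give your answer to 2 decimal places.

4.57px

19.0 ÷ 1.608³ = 19.0 ÷ 4.15775 ≈ 4.57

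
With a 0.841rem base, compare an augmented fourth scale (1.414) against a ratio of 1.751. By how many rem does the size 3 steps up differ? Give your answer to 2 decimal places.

2.14rem

Augmented fourth: 0.841 × 1.414³ = 2.3776rem
At 1.751: 0.841 × 1.751³ = 4.5150rem
Difference: 4.5150 − 2.3776 = 2.1374rem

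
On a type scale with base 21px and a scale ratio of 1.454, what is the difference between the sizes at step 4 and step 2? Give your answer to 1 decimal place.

49.5px

Step 2: 21.0 × 1.454² = 44.396px
Step 4: 21.0 × 1.454⁴ = 93.859px
Difference: 93.859 − 44.396 = 49.463px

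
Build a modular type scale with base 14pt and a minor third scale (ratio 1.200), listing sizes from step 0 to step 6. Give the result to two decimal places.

14.00pt, 16.80pt, 20.16pt, 24.19pt, 29.03pt, 34.84pt, 41.80pt

Step 0: 14pt
Step 1: 14.0 × 1.200 = 16.80
Step 2: 14.0 × 1.200² = 20.16
Step 3: 14.0 × 1.200³ = 24.19
Step 4: 14.0 × 1.200⁴ = 29.03
Step 5: 14.0 × 1.200⁵ = 34.84
Step 6: 14.0 × 1.200⁶ = 41.80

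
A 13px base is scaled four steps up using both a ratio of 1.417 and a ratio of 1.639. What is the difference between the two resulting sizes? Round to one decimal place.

41.4px

At 1.417: 13.0 × 1.417⁴ = 52.411px
At 1.639: 13.0 × 1.639⁴ = 93.812px
Difference: 93.812 − 52.411 = 41.401px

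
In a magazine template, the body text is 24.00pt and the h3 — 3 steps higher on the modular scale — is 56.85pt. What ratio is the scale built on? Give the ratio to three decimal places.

The ratio satisfies 24.00 × r³ = 56.85, so r = (56.85 / 24.00)^(1/3).
r = 2.3687^(1/3) ≈ 1.3330

1.333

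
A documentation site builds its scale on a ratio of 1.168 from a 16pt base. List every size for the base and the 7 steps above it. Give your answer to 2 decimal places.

16.00pt, 18.69pt, 21.83pt, 25.49pt, 29.78pt, 34.78pt, 40.62pt, 47.45pt

Step 0: 16pt
Step 1: 16.0 × 1.168 = 18.69
Step 2: 16.0 × 1.168² = 21.83
Step 3: 16.0 × 1.168³ = 25.49
Step 4: 16.0 × 1.168⁴ = 29.78
Step 5: 16.0 × 1.168⁵ = 34.78
Step 6: 16.0 × 1.168⁶ = 40.62
Step 7: 16.0 × 1.168⁷ = 47.45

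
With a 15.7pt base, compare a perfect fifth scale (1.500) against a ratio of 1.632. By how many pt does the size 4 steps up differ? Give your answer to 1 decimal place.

Perfect fifth: 15.7 × 1.500⁴ = 79.481pt
At 1.632: 15.7 × 1.632⁴ = 111.373pt
Difference: 111.373 − 79.481 = 31.892pt

31.9pt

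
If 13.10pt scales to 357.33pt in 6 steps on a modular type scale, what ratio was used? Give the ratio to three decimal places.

1.735

r⁶ = 357.33 / 13.10, so r = (357.33/13.10)^(1/6).
r = 27.2771^(1/6) ≈ 1.7350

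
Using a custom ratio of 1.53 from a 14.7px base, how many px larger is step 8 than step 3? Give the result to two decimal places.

388.77px

Step 3: 14.7 × 1.53³ = 52.6492px
Step 8: 14.7 × 1.53⁸ = 441.4167px
Difference: 441.4167 − 52.6492 = 388.7675px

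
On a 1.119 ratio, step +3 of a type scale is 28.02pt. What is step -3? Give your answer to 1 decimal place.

The gap is -3 − (3) = -6 steps, so the factor is 1.119^-6.
28.02 ÷ 1.119⁶ = 28.02 ÷ 1.96327 ≈ 14.272

14.3pt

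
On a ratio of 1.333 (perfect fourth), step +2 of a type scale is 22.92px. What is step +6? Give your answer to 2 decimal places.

72.37px

22.92 × 1.333⁴ = 22.92 × 3.15733 ≈ 72.366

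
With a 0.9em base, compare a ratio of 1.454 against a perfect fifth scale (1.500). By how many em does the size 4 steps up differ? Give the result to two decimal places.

0.53em

At 1.454: 0.9 × 1.454⁴ = 4.0225em
Perfect fifth: 0.9 × 1.500⁴ = 4.5563em
Difference: 4.5563 − 4.0225 = 0.5338em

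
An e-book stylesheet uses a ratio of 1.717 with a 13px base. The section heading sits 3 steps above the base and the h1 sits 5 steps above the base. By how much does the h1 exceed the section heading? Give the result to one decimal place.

Step 3: 13.0 × 1.717³ = 65.804px
Step 5: 13.0 × 1.717⁵ = 193.997px
Difference: 193.997 − 65.804 = 128.193px

128.2px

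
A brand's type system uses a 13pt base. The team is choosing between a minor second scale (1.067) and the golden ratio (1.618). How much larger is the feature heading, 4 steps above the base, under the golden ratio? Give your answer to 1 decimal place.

Minor second: 13.0 × 1.067⁴ = 16.850pt
Golden ratio: 13.0 × 1.618⁴ = 89.096pt
Difference: 89.096 − 16.850 = 72.246pt

72.2pt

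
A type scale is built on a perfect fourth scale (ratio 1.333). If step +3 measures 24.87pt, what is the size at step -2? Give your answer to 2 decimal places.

The gap is -2 − (3) = -5 steps, so the factor is 1.333^-5.
24.87 ÷ 1.333⁵ = 24.87 ÷ 4.20873 ≈ 5.909

5.91pt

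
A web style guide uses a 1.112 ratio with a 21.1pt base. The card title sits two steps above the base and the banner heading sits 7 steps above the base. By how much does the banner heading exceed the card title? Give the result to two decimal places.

18.27pt

Step 2: 21.1 × 1.112² = 26.0911pt
Step 7: 21.1 × 1.112⁷ = 44.3625pt
Difference: 44.3625 − 26.0911 = 18.2714pt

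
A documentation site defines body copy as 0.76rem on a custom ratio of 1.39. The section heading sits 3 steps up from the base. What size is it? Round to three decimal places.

2.041rem

Each step on a modular scale multiplies by the ratio, so the size n steps from the base is base × ratioⁿ.
0.76 × 1.39³ = 0.76 × 2.68562 ≈ 2.041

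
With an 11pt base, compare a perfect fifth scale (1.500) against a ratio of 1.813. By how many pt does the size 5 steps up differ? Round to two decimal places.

Perfect fifth: 11.0 × 1.500⁵ = 83.5312pt
At 1.813: 11.0 × 1.813⁵ = 215.4675pt
Difference: 215.4675 − 83.5312 = 131.9363pt

131.94pt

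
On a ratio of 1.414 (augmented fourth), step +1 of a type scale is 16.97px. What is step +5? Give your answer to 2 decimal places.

Moving from step +1 to step +5 is 4 steps up, so multiply by r⁴.
16.97 × 1.414⁴ = 16.97 × 3.99758 ≈ 67.839

67.84px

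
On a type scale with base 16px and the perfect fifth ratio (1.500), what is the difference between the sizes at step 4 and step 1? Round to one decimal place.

57.0px

Step 1: 16.0 × 1.500 = 24.000px
Step 4: 16.0 × 1.500⁴ = 81.000px
Difference: 81.000 − 24.000 = 57.000px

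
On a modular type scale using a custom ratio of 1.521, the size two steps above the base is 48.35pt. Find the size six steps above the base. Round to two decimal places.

258.77pt

The gap is 6 − (2) = 4 steps, so the factor is 1.521^4.
48.35 × 1.521⁴ = 48.35 × 5.35201 ≈ 258.770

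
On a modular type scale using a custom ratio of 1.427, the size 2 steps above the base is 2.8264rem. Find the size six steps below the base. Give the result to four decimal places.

0.1644rem

Moving from step +2 to step -6 is 8 steps down, so divide by r⁸.
2.8264 ÷ 1.427⁸ = 2.8264 ÷ 17.19459 ≈ 0.1644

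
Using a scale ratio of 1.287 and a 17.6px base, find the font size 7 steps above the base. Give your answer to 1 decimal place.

102.9px

A modular type scale is a geometric sequence: sizeₙ = base × rⁿ.
17.6 × 1.287⁷ = 17.6 × 5.84857 ≈ 102.93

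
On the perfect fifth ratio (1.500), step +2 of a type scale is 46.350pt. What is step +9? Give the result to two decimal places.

791.93pt

The gap is 9 − (2) = 7 steps, so the factor is 1.500^7.
46.350 × 1.500⁷ = 46.350 × 17.08594 ≈ 791.933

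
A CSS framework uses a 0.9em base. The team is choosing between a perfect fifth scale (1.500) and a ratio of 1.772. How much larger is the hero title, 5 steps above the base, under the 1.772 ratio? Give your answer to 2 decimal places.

8.89em

Perfect fifth: 0.9 × 1.500⁵ = 6.8344em
At 1.772: 0.9 × 1.772⁵ = 15.7239em
Difference: 15.7239 − 6.8344 = 8.8895em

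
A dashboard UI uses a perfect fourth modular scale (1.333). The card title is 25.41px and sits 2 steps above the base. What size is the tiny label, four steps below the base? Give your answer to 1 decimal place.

4.5px

25.41 ÷ 1.333⁶ = 25.41 ÷ 5.61023 ≈ 4.529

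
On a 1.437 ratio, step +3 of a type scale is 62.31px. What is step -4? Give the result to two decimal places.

The gap is -4 − (3) = -7 steps, so the factor is 1.437^-7.
62.31 ÷ 1.437⁷ = 62.31 ÷ 12.65311 ≈ 4.924

4.92px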